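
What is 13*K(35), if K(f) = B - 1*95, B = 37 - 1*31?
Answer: -1157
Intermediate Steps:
B = 6 (B = 37 - 31 = 6)
K(f) = -89 (K(f) = 6 - 1*95 = 6 - 95 = -89)
13*K(35) = 13*(-89) = -1157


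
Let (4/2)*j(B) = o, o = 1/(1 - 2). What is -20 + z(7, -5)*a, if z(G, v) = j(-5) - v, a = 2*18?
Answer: 142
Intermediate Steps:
o = -1 (o = 1/(-1) = -1)
j(B) = -½ (j(B) = (½)*(-1) = -½)
a = 36
z(G, v) = -½ - v
-20 + z(7, -5)*a = -20 + (-½ - 1*(-5))*36 = -20 + (-½ + 5)*36 = -20 + (9/2)*36 = -20 + 162 = 142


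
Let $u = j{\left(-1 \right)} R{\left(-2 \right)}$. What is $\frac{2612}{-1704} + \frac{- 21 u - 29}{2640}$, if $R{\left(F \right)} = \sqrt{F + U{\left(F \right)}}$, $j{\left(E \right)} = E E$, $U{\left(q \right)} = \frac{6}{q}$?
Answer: $- \frac{289379}{187440} - \frac{7 i \sqrt{5}}{880} \approx -1.5438 - 0.017787 i$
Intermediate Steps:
$j{\left(E \right)} = E^{2}$
$R{\left(F \right)} = \sqrt{F + \frac{6}{F}}$
$u = i \sqrt{5}$ ($u = \left(-1\right)^{2} \sqrt{-2 + \frac{6}{-2}} = 1 \sqrt{-2 + 6 \left(- \frac{1}{2}\right)} = 1 \sqrt{-2 - 3} = 1 \sqrt{-5} = 1 i \sqrt{5} = i \sqrt{5} \approx 2.2361 i$)
$\frac{2612}{-1704} + \frac{- 21 u - 29}{2640} = \frac{2612}{-1704} + \frac{- 21 i \sqrt{5} - 29}{2640} = 2612 \left(- \frac{1}{1704}\right) + \left(- 21 i \sqrt{5} - 29\right) \frac{1}{2640} = - \frac{653}{426} + \left(-29 - 21 i \sqrt{5}\right) \frac{1}{2640} = - \frac{653}{426} - \left(\frac{29}{2640} + \frac{7 i \sqrt{5}}{880}\right) = - \frac{289379}{187440} - \frac{7 i \sqrt{5}}{880}$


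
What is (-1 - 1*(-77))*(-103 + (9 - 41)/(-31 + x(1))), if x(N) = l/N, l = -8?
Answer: -302860/39 ≈ -7765.6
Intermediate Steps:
x(N) = -8/N
(-1 - 1*(-77))*(-103 + (9 - 41)/(-31 + x(1))) = (-1 - 1*(-77))*(-103 + (9 - 41)/(-31 - 8/1)) = (-1 + 77)*(-103 - 32/(-31 - 8*1)) = 76*(-103 - 32/(-31 - 8)) = 76*(-103 - 32/(-39)) = 76*(-103 - 32*(-1/39)) = 76*(-103 + 32/39) = 76*(-3985/39) = -302860/39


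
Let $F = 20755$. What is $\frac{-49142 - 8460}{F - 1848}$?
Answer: $- \frac{57602}{18907} \approx -3.0466$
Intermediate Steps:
$\frac{-49142 - 8460}{F - 1848} = \frac{-49142 - 8460}{20755 - 1848} = - \frac{57602}{18907}$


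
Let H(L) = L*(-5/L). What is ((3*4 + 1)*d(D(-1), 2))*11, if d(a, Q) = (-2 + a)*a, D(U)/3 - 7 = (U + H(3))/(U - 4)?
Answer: 1987557/25 ≈ 79502.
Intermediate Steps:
H(L) = -5
D(U) = 21 + 3*(-5 + U)/(-4 + U) (D(U) = 21 + 3*((U - 5)/(U - 4)) = 21 + 3*((-5 + U)/(-4 + U)) = 21 + 3*(-5 + U)/(-4 + U))
d(a, Q) = a*(-2 + a)
((3*4 + 1)*d(D(-1), 2))*11 = ((3*4 + 1)*((3*(-33 + 8*(-1))/(-4 - 1))*(-2 + 3*(-33 + 8*(-1))/(-4 - 1))))*11 = ((12 + 1)*((3*(-33 - 8)/(-5))*(-2 + 3*(-33 - 8)/(-5))))*11 = (13*((3*(-1/5)*(-41))*(-2 + 3*(-1/5)*(-41))))*11 = (13*(123*(-2 + 123/5)/5))*11 = (13*((123/5)*(113/5)))*11 = (13*(13899/25))*11 = (180687/25)*11 = 1987557/25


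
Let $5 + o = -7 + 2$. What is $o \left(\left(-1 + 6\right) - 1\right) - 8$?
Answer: $-48$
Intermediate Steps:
$o = -10$ ($o = -5 + \left(-7 + 2\right) = -5 - 5 = -10$)
$o \left(\left(-1 + 6\right) - 1\right) - 8 = - 10 \left(\left(-1 + 6\right) - 1\right) - 8 = - 10 \left(5 - 1\right) - 8 = \left(-10\right) 4 - 8 = -40 - 8 = -48$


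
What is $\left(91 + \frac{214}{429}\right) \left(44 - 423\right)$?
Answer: $- \frac{14876887}{429} \approx -34678.0$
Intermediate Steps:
$\left(91 + \frac{214}{429}\right) \left(44 - 423\right) = \left(91 + 214 \cdot \frac{1}{429}\right) \left(-379\right) = \left(91 + \frac{214}{429}\right) \left(-379\right) = \frac{39253}{429} \left(-379\right) = - \frac{14876887}{429}$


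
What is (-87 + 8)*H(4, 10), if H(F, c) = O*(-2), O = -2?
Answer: -316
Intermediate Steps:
H(F, c) = 4 (H(F, c) = -2*(-2) = 4)
(-87 + 8)*H(4, 10) = (-87 + 8)*4 = -79*4 = -316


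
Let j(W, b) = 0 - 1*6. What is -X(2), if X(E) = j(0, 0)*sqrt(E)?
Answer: 6*sqrt(2) ≈ 8.4853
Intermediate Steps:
j(W, b) = -6 (j(W, b) = 0 - 6 = -6)
X(E) = -6*sqrt(E)
-X(2) = -(-6)*sqrt(2) = 6*sqrt(2)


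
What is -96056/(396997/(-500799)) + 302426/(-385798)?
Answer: 9279297896861495/76580324303 ≈ 1.2117e+5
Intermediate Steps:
-96056/(396997/(-500799)) + 302426/(-385798) = -96056/(396997*(-1/500799)) + 302426*(-1/385798) = -96056/(-396997/500799) - 151213/192899 = -96056*(-500799/396997) - 151213/192899 = 48104748744/396997 - 151213/192899 = 9279297896861495/76580324303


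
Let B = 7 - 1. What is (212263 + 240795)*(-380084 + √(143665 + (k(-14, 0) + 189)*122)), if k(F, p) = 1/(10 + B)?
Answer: -172200096872 + 679587*√296410/2 ≈ -1.7202e+11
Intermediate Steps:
B = 6
k(F, p) = 1/16 (k(F, p) = 1/(10 + 6) = 1/16)
(212263 + 240795)*(-380084 + √(143665 + (k(-14, 0) + 189)*122)) = (212263 + 240795)*(-380084 + √(143665 + (1/16 + 189)*122)) = 453058*(-380084 + √(143665 + (3025/16)*122)) = 453058*(-380084 + √(143665 + 184525/8)) = 453058*(-380084 + √(1333845/8)) = 453058*(-380084 + 3*√296410/4) = -172200096872 + 679587*√296410/2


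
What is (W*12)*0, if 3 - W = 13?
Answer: 0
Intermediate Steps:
W = -10 (W = 3 - 1*13 = 3 - 13 = -10)
(W*12)*0 = -10*12*0 = -120*0 = 0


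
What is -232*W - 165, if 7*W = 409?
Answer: -96043/7 ≈ -13720.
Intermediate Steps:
W = 409/7 (W = (1/7)*409 = 409/7 ≈ 58.429)
-232*W - 165 = -232*409/7 - 165 = -94888/7 - 165 = -96043/7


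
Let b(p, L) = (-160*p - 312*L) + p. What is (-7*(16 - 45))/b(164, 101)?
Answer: -203/57588 ≈ -0.0035250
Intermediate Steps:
b(p, L) = -312*L - 159*p (b(p, L) = (-312*L - 160*p) + p = -312*L - 159*p)
(-7*(16 - 45))/b(164, 101) = (-7*(16 - 45))/(-312*101 - 159*164) = (-7*(-29))/(-31512 - 26076) = 203/(-57588) = 203*(-1/57588) = -203/57588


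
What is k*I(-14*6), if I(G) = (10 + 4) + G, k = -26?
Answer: 1820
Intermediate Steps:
I(G) = 14 + G
k*I(-14*6) = -26*(14 - 14*6) = -26*(14 - 84) = -26*(-70) = 1820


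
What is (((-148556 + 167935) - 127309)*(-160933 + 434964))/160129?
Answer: -29576165830/160129 ≈ -1.8470e+5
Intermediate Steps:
(((-148556 + 167935) - 127309)*(-160933 + 434964))/160129 = ((19379 - 127309)*274031)*(1/160129) = -107930*274031*(1/160129) = -29576165830*1/160129 = -29576165830/160129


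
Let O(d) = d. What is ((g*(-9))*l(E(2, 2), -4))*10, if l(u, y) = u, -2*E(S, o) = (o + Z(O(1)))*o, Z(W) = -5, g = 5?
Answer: -1350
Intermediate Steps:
E(S, o) = -o*(-5 + o)/2 (E(S, o) = -(o - 5)*o/2 = -(-5 + o)*o/2 = -o*(-5 + o)/2)
((g*(-9))*l(E(2, 2), -4))*10 = ((5*(-9))*((1/2)*2*(5 - 1*2)))*10 = -45*2*(5 - 2)/2*10 = -45*2*3/2*10 = -45*3*10 = -135*10 = -1350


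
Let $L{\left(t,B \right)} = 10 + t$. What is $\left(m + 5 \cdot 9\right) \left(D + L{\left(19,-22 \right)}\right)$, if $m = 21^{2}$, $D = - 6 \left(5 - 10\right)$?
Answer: $28674$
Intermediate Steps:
$D = 30$ ($D = \left(-6\right) \left(-5\right) = 30$)
$m = 441$
$\left(m + 5 \cdot 9\right) \left(D + L{\left(19,-22 \right)}\right) = \left(441 + 5 \cdot 9\right) \left(30 + \left(10 + 19\right)\right) = \left(441 + 45\right) \left(30 + 29\right) = 486 \cdot 59 = 28674$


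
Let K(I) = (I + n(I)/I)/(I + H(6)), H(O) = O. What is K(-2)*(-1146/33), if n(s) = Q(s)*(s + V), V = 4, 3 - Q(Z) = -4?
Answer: 1719/22 ≈ 78.136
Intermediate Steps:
Q(Z) = 7 (Q(Z) = 3 - 1*(-4) = 3 + 4 = 7)
n(s) = 28 + 7*s (n(s) = 7*(s + 4) = 7*(4 + s) = 28 + 7*s)
K(I) = (I + (28 + 7*I)/I)/(6 + I) (K(I) = (I + (28 + 7*I)/I)/(I + 6) = (I + (28 + 7*I)/I)/(6 + I))
K(-2)*(-1146/33) = ((28 + (-2)**2 + 7*(-2))/((-2)*(6 - 2)))*(-1146/33) = (-1/2*(28 + 4 - 14)/4)*(-1146*1/33) = -1/2*1/4*18*(-382/11) = -9/4*(-382/11) = 1719/22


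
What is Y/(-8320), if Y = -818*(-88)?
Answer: -4499/520 ≈ -8.6519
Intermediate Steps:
Y = 71984
Y/(-8320) = 71984/(-8320) = 71984*(-1/8320) = -4499/520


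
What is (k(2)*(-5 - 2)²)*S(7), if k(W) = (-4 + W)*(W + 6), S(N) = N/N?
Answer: -784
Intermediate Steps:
S(N) = 1
k(W) = (-4 + W)*(6 + W)
(k(2)*(-5 - 2)²)*S(7) = ((-24 + 2² + 2*2)*(-5 - 2)²)*1 = ((-24 + 4 + 4)*(-7)²)*1 = -16*49*1 = -784*1 = -784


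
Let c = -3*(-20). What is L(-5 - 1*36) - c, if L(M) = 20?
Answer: -40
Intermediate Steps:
c = 60
L(-5 - 1*36) - c = 20 - 1*60 = 20 - 60 = -40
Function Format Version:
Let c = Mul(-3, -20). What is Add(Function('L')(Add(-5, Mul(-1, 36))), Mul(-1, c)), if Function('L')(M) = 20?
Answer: -40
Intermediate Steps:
c = 60
Add(Function('L')(Add(-5, Mul(-1, 36))), Mul(-1, c)) = Add(20, Mul(-1, 60)) = Add(20, -60) = -40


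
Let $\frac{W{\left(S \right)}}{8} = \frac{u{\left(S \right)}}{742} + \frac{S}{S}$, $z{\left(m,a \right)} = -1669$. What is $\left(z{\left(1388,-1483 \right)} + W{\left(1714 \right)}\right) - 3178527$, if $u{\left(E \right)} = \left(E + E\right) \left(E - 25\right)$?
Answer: $- \frac{1156690180}{371} \approx -3.1178 \cdot 10^{6}$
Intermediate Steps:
$u{\left(E \right)} = 2 E \left(-25 + E\right)$
$W{\left(S \right)} = 8 + \frac{8 S \left(-25 + S\right)}{371}$ ($W{\left(S \right)} = 8 \left(\frac{2 S \left(-25 + S\right)}{742} + \frac{S}{S}\right) = 8 \left(2 S \left(-25 + S\right) \frac{1}{742} + 1\right) = 8 \left(\frac{S \left(-25 + S\right)}{371} + 1\right) = 8 \left(1 + \frac{S \left(-25 + S\right)}{371}\right) = 8 + \frac{8 S \left(-25 + S\right)}{371}$)
$\left(z{\left(1388,-1483 \right)} + W{\left(1714 \right)}\right) - 3178527 = \left(-1669 + \left(8 + \frac{8}{371} \cdot 1714 \left(-25 + 1714\right)\right)\right) - 3178527 = \left(-1669 + \left(8 + \frac{8}{371} \cdot 1714 \cdot 1689\right)\right) - 3178527 = \left(-1669 + \left(8 + \frac{23159568}{371}\right)\right) - 3178527 = \left(-1669 + \frac{23162536}{371}\right) - 3178527 = \frac{22543337}{371} - 3178527 = - \frac{1156690180}{371}$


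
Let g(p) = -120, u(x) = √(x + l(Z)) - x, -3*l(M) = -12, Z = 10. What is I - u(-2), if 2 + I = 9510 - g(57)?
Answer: 9626 - √2 ≈ 9624.6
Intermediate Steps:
l(M) = 4 (l(M) = -⅓*(-12) = 4)
u(x) = √(4 + x) - x (u(x) = √(x + 4) - x = √(4 + x) - x)
I = 9628 (I = -2 + (9510 - 1*(-120)) = -2 + (9510 + 120) = -2 + 9630 = 9628)
I - u(-2) = 9628 - (√(4 - 2) - 1*(-2)) = 9628 - (√2 + 2) = 9628 - (2 + √2) = 9628 + (-2 - √2) = 9626 - √2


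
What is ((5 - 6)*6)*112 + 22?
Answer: -650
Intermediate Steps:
((5 - 6)*6)*112 + 22 = -1*6*112 + 22 = -6*112 + 22 = -672 + 22 = -650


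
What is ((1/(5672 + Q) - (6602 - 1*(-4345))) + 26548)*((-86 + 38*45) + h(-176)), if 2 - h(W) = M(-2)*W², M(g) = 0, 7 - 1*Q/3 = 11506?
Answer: 731210287824/28825 ≈ 2.5367e+7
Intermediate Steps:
Q = -34497 (Q = 21 - 3*11506 = 21 - 34518 = -34497)
h(W) = 2 (h(W) = 2 - 0*W² = 2 - 1*0 = 2 + 0 = 2)
((1/(5672 + Q) - (6602 - 1*(-4345))) + 26548)*((-86 + 38*45) + h(-176)) = ((1/(5672 - 34497) - (6602 - 1*(-4345))) + 26548)*((-86 + 38*45) + 2) = ((1/(-28825) - (6602 + 4345)) + 26548)*((-86 + 1710) + 2) = ((-1/28825 - 1*10947) + 26548)*(1624 + 2) = ((-1/28825 - 10947) + 26548)*1626 = (-315547276/28825 + 26548)*1626 = (449698824/28825)*1626 = 731210287824/28825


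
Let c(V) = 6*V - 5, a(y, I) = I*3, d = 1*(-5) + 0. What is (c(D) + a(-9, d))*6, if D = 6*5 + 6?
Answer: 1176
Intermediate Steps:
d = -5 (d = -5 + 0 = -5)
D = 36 (D = 30 + 6 = 36)
a(y, I) = 3*I
c(V) = -5 + 6*V
(c(D) + a(-9, d))*6 = ((-5 + 6*36) + 3*(-5))*6 = ((-5 + 216) - 15)*6 = (211 - 15)*6 = 196*6 = 1176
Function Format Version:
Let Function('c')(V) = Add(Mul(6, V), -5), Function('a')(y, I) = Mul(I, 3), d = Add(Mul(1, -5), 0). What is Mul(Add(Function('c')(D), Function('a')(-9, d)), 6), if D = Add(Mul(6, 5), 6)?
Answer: 1176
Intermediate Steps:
d = -5 (d = Add(-5, 0) = -5)
D = 36 (D = Add(30, 6) = 36)
Function('a')(y, I) = Mul(3, I)
Function('c')(V) = Add(-5, Mul(6, V))
Mul(Add(Function('c')(D), Function('a')(-9, d)), 6) = Mul(Add(Add(-5, Mul(6, 36)), Mul(3, -5)), 6) = Mul(Add(Add(-5, 216), -15), 6) = Mul(Add(211, -15), 6) = Mul(196, 6) = 1176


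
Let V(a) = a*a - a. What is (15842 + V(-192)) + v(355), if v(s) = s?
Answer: 53253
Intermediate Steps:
V(a) = a**2 - a
(15842 + V(-192)) + v(355) = (15842 - 192*(-1 - 192)) + 355 = (15842 - 192*(-193)) + 355 = (15842 + 37056) + 355 = 52898 + 355 = 53253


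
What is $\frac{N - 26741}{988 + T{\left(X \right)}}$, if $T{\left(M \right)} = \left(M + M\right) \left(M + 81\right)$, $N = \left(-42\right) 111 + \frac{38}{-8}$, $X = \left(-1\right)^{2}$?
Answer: $- \frac{13959}{512} \approx -27.264$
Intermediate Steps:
$X = 1$
$N = - \frac{18667}{4}$ ($N = -4662 + 38 \left(- \frac{1}{8}\right) = -4662 - \frac{19}{4} = - \frac{18667}{4} \approx -4666.8$)
$T{\left(M \right)} = 2 M \left(81 + M\right)$
$\frac{N - 26741}{988 + T{\left(X \right)}} = \frac{- \frac{18667}{4} - 26741}{988 + 2 \cdot 1 \left(81 + 1\right)} = - \frac{125631}{4 \left(988 + 2 \cdot 1 \cdot 82\right)} = - \frac{125631}{4 \left(988 + 164\right)} = - \frac{125631}{4 \cdot 1152} = \left(- \frac{125631}{4}\right) \frac{1}{1152} = - \frac{13959}{512}$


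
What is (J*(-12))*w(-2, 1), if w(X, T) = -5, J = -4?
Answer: -240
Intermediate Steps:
(J*(-12))*w(-2, 1) = -4*(-12)*(-5) = 48*(-5) = -240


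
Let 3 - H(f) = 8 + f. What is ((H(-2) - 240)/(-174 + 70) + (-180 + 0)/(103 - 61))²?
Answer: 2013561/529984 ≈ 3.7993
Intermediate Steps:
H(f) = -5 - f (H(f) = 3 - (8 + f) = 3 + (-8 - f) = -5 - f)
((H(-2) - 240)/(-174 + 70) + (-180 + 0)/(103 - 61))² = (((-5 - 1*(-2)) - 240)/(-174 + 70) + (-180 + 0)/(103 - 61))² = (((-5 + 2) - 240)/(-104) - 180/42)² = ((-3 - 240)*(-1/104) - 180*1/42)² = (-243*(-1/104) - 30/7)² = (243/104 - 30/7)² = (-1419/728)² = 2013561/529984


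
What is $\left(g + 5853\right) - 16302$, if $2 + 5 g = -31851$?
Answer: $- \frac{84098}{5} \approx -16820.0$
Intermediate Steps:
$g = - \frac{31853}{5}$ ($g = - \frac{2}{5} + \frac{1}{5} \left(-31851\right) = - \frac{2}{5} - \frac{31851}{5} = - \frac{31853}{5} \approx -6370.6$)
$\left(g + 5853\right) - 16302 = \left(- \frac{31853}{5} + 5853\right) - 16302 = - \frac{2588}{5} - 16302 = - \frac{84098}{5}$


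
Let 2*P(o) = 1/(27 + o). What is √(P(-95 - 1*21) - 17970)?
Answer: I*√569361658/178 ≈ 134.05*I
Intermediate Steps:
P(o) = 1/(2*(27 + o))
√(P(-95 - 1*21) - 17970) = √(1/(2*(27 + (-95 - 1*21))) - 17970) = √(1/(2*(27 + (-95 - 21))) - 17970) = √(1/(2*(27 - 116)) - 17970) = √((½)/(-89) - 17970) = √((½)*(-1/89) - 17970) = √(-1/178 - 17970) = √(-3198661/178) = I*√569361658/178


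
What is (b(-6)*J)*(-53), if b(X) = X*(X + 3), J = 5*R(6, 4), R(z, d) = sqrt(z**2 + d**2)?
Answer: -9540*sqrt(13) ≈ -34397.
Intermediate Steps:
R(z, d) = sqrt(d**2 + z**2)
J = 10*sqrt(13) (J = 5*sqrt(4**2 + 6**2) = 5*sqrt(16 + 36) = 5*sqrt(52) = 5*(2*sqrt(13)) = 10*sqrt(13) ≈ 36.056)
b(X) = X*(3 + X)
(b(-6)*J)*(-53) = ((-6*(3 - 6))*(10*sqrt(13)))*(-53) = ((-6*(-3))*(10*sqrt(13)))*(-53) = (18*(10*sqrt(13)))*(-53) = (180*sqrt(13))*(-53) = -9540*sqrt(13)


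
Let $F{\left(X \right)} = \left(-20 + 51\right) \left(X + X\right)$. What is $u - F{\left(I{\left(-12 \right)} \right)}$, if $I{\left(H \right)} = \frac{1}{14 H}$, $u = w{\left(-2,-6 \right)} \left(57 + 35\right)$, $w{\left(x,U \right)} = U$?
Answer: $- \frac{46337}{84} \approx -551.63$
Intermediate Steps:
$u = -552$ ($u = - 6 \left(57 + 35\right) = \left(-6\right) 92 = -552$)
$I{\left(H \right)} = \frac{1}{14 H}$
$F{\left(X \right)} = 62 X$ ($F{\left(X \right)} = 31 \cdot 2 X = 62 X$)
$u - F{\left(I{\left(-12 \right)} \right)} = -552 - 62 \frac{1}{14 \left(-12\right)} = -552 - 62 \cdot \frac{1}{14} \left(- \frac{1}{12}\right) = -552 - 62 \left(- \frac{1}{168}\right) = -552 - - \frac{31}{84} = -552 + \frac{31}{84} = - \frac{46337}{84}$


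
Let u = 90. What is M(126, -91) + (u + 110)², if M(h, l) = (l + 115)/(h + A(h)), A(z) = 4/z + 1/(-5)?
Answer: 1585487560/39637 ≈ 40000.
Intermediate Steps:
A(z) = -⅕ + 4/z (A(z) = 4/z + 1*(-⅕) = 4/z - ⅕ = -⅕ + 4/z)
M(h, l) = (115 + l)/(h + (20 - h)/(5*h)) (M(h, l) = (l + 115)/(h + (20 - h)/(5*h)) = (115 + l)/(h + (20 - h)/(5*h)))
M(126, -91) + (u + 110)² = 5*126*(115 - 91)/(20 - 1*126 + 5*126²) + (90 + 110)² = 5*126*24/(20 - 126 + 5*15876) + 200² = 5*126*24/(20 - 126 + 79380) + 40000 = 5*126*24/79274 + 40000 = 5*126*(1/79274)*24 + 40000 = 7560/39637 + 40000 = 1585487560/39637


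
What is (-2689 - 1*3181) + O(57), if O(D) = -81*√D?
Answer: -5870 - 81*√57 ≈ -6481.5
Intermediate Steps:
(-2689 - 1*3181) + O(57) = (-2689 - 1*3181) - 81*√57 = (-2689 - 3181) - 81*√57 = -5870 - 81*√57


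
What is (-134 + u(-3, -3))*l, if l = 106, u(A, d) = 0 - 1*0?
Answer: -14204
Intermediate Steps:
u(A, d) = 0 (u(A, d) = 0 + 0 = 0)
(-134 + u(-3, -3))*l = (-134 + 0)*106 = -134*106 = -14204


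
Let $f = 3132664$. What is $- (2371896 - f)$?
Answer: $760768$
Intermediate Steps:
$- (2371896 - f) = - (2371896 - 3132664) = \left(-1\right) \left(-760768\right) = 760768$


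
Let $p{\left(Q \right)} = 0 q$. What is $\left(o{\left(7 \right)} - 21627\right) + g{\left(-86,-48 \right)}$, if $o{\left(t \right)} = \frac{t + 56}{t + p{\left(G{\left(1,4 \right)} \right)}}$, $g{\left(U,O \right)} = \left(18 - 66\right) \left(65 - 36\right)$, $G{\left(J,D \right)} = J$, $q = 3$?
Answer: $-23010$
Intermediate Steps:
$p{\left(Q \right)} = 0$ ($p{\left(Q \right)} = 0 \cdot 3 = 0$)
$g{\left(U,O \right)} = -1392$ ($g{\left(U,O \right)} = \left(-48\right) 29 = -1392$)
$o{\left(t \right)} = \frac{56 + t}{t}$ ($o{\left(t \right)} = \frac{t + 56}{t + 0} = \frac{56 + t}{t}$)
$\left(o{\left(7 \right)} - 21627\right) + g{\left(-86,-48 \right)} = \left(\frac{56 + 7}{7} - 21627\right) - 1392 = \left(\frac{1}{7} \cdot 63 - 21627\right) - 1392 = \left(9 - 21627\right) - 1392 = -21618 - 1392 = -23010$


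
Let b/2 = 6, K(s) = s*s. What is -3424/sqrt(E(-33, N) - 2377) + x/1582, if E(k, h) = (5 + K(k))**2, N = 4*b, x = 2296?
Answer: 164/113 - 3424*sqrt(1194459)/1194459 ≈ -1.6816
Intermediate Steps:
K(s) = s**2
b = 12 (b = 2*6 = 12)
N = 48 (N = 4*12 = 48)
E(k, h) = (5 + k**2)**2
-3424/sqrt(E(-33, N) - 2377) + x/1582 = -3424/sqrt((5 + (-33)**2)**2 - 2377) + 2296/1582 = -3424/sqrt((5 + 1089)**2 - 2377) + 2296*(1/1582) = -3424/sqrt(1094**2 - 2377) + 164/113 = -3424/sqrt(1196836 - 2377) + 164/113 = -3424*sqrt(1194459)/1194459 + 164/113 = 164/113 - 3424*sqrt(1194459)/1194459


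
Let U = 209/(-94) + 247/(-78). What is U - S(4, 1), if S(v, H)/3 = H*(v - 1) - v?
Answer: -337/141 ≈ -2.3901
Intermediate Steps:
S(v, H) = -3*v + 3*H*(-1 + v) (S(v, H) = 3*(H*(v - 1) - v) = 3*(H*(-1 + v) - v) = 3*(-v + H*(-1 + v)) = -3*v + 3*H*(-1 + v))
U = -760/141 (U = 209*(-1/94) + 247*(-1/78) = -209/94 - 19/6 = -760/141 ≈ -5.3901)
U - S(4, 1) = -760/141 - (-3*1 - 3*4 + 3*1*4) = -760/141 - (-3 - 12 + 12) = -760/141 - 1*(-3) = -760/141 + 3 = -337/141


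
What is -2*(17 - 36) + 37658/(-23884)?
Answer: 434967/11942 ≈ 36.423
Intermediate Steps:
-2*(17 - 36) + 37658/(-23884) = -2*(-19) + 37658*(-1/23884) = 38 - 18829/11942 = 434967/11942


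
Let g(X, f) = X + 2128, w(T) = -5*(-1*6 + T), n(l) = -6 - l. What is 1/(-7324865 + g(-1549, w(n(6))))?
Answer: -1/7324286 ≈ -1.3653e-7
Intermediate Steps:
w(T) = 30 - 5*T (w(T) = -5*(-6 + T) = 30 - 5*T)
g(X, f) = 2128 + X
1/(-7324865 + g(-1549, w(n(6)))) = 1/(-7324865 + (2128 - 1549)) = 1/(-7324865 + 579) = 1/(-7324286) = -1/7324286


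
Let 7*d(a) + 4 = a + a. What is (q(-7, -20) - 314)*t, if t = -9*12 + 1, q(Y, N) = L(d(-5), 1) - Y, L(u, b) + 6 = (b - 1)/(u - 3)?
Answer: 33491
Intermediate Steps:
d(a) = -4/7 + 2*a/7 (d(a) = -4/7 + (a + a)/7 = -4/7 + (2*a)/7 = -4/7 + 2*a/7)
L(u, b) = -6 + (-1 + b)/(-3 + u) (L(u, b) = -6 + (b - 1)/(u - 3) = -6 + (-1 + b)/(-3 + u))
q(Y, N) = -6 - Y (q(Y, N) = (17 + 1 - 6*(-4/7 + (2/7)*(-5)))/(-3 + (-4/7 + (2/7)*(-5))) - Y = (17 + 1 - 6*(-4/7 - 10/7))/(-3 + (-4/7 - 10/7)) - Y = (17 + 1 - 6*(-2))/(-3 - 2) - Y = (17 + 1 + 12)/(-5) - Y = -1/5*30 - Y = -6 - Y)
t = -107 (t = -108 + 1 = -107)
(q(-7, -20) - 314)*t = ((-6 - 1*(-7)) - 314)*(-107) = ((-6 + 7) - 314)*(-107) = (1 - 314)*(-107) = -313*(-107) = 33491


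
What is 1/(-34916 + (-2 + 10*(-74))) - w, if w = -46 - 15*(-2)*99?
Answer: -104263993/35658 ≈ -2924.0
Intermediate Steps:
w = 2924 (w = -46 + 30*99 = -46 + 2970 = 2924)
1/(-34916 + (-2 + 10*(-74))) - w = 1/(-34916 + (-2 + 10*(-74))) - 1*2924 = 1/(-34916 + (-2 - 740)) - 2924 = 1/(-34916 - 742) - 2924 = 1/(-35658) - 2924 = -1/35658 - 2924 = -104263993/35658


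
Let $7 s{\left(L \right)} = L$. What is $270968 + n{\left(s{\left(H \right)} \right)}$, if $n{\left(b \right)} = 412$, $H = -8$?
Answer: $271380$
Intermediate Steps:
$s{\left(L \right)} = \frac{L}{7}$
$270968 + n{\left(s{\left(H \right)} \right)} = 270968 + 412 = 271380$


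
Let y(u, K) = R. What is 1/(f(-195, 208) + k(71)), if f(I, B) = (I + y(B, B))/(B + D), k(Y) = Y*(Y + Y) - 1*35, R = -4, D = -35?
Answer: 173/1737932 ≈ 9.9544e-5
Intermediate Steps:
y(u, K) = -4
k(Y) = -35 + 2*Y² (k(Y) = Y*(2*Y) - 35 = 2*Y² - 35 = -35 + 2*Y²)
f(I, B) = (-4 + I)/(-35 + B) (f(I, B) = (I - 4)/(B - 35) = (-4 + I)/(-35 + B))
1/(f(-195, 208) + k(71)) = 1/((-4 - 195)/(-35 + 208) + (-35 + 2*71²)) = 1/(-199/173 + (-35 + 2*5041)) = 1/((1/173)*(-199) + (-35 + 10082)) = 1/(-199/173 + 10047) = 1/(1737932/173) = 173/1737932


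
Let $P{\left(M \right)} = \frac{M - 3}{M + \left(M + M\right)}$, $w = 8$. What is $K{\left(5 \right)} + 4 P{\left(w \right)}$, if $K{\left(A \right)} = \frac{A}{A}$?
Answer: $\frac{11}{6} \approx 1.8333$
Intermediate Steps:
$K{\left(A \right)} = 1$
$P{\left(M \right)} = \frac{-3 + M}{3 M}$ ($P{\left(M \right)} = \frac{-3 + M}{M + 2 M} = \frac{-3 + M}{3 M}$)
$K{\left(5 \right)} + 4 P{\left(w \right)} = 1 + 4 \frac{-3 + 8}{3 \cdot 8} = 1 + 4 \cdot \frac{1}{3} \cdot \frac{1}{8} \cdot 5 = 1 + 4 \cdot \frac{5}{24} = 1 + \frac{5}{6} = \frac{11}{6}$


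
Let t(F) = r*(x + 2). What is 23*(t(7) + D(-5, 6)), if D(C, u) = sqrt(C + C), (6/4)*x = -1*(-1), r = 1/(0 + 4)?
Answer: 46/3 + 23*I*sqrt(10) ≈ 15.333 + 72.732*I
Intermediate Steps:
r = 1/4 ≈ 0.25000
x = 2/3 (x = 2*(-1*(-1))/3 = (2/3)*1 = 2/3 ≈ 0.66667)
D(C, u) = sqrt(2)*sqrt(C) (D(C, u) = sqrt(2*C) = sqrt(2)*sqrt(C))
t(F) = 2/3 (t(F) = (2/3 + 2)/4 = (1/4)*(8/3) = 2/3)
23*(t(7) + D(-5, 6)) = 23*(2/3 + sqrt(2)*sqrt(-5)) = 23*(2/3 + sqrt(2)*(I*sqrt(5))) = 23*(2/3 + I*sqrt(10)) = 46/3 + 23*I*sqrt(10)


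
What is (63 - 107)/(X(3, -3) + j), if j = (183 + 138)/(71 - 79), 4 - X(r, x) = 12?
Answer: 32/35 ≈ 0.91429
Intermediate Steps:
X(r, x) = -8 (X(r, x) = 4 - 1*12 = 4 - 12 = -8)
j = -321/8 (j = 321/(-8) = 321*(-1/8) = -321/8 ≈ -40.125)
(63 - 107)/(X(3, -3) + j) = (63 - 107)/(-8 - 321/8) = -44/(-385/8) = -44*(-8/385) = 32/35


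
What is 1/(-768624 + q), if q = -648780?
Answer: -1/1417404 ≈ -7.0552e-7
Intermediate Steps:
1/(-768624 + q) = 1/(-768624 - 648780) = 1/(-1417404) = -1/1417404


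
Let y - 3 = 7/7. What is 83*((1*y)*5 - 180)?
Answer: -13280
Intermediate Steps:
y = 4 (y = 3 + 7/7 = 3 + 7*(1/7) = 3 + 1 = 4)
83*((1*y)*5 - 180) = 83*((1*4)*5 - 180) = 83*(4*5 - 180) = 83*(20 - 180) = 83*(-160) = -13280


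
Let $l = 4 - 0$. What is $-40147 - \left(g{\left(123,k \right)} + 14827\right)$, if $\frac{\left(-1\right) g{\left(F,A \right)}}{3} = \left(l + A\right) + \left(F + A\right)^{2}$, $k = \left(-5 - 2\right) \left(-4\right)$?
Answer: $13525$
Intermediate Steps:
$l = 4$ ($l = 4 + 0 = 4$)
$k = 28$ ($k = \left(-7\right) \left(-4\right) = 28$)
$g{\left(F,A \right)} = -12 - 3 A - 3 \left(A + F\right)^{2}$ ($g{\left(F,A \right)} = - 3 \left(\left(4 + A\right) + \left(F + A\right)^{2}\right) = - 3 \left(\left(4 + A\right) + \left(A + F\right)^{2}\right) = - 3 \left(4 + A + \left(A + F\right)^{2}\right) = -12 - 3 A - 3 \left(A + F\right)^{2}$)
$-40147 - \left(g{\left(123,k \right)} + 14827\right) = -40147 - \left(\left(-12 - 84 - 3 \left(28 + 123\right)^{2}\right) + 14827\right) = -40147 - \left(\left(-12 - 84 - 3 \cdot 151^{2}\right) + 14827\right) = -40147 - \left(\left(-12 - 84 - 68403\right) + 14827\right) = -40147 - \left(-68499 + 14827\right) = -40147 - -53672 = -40147 + 53672 = 13525$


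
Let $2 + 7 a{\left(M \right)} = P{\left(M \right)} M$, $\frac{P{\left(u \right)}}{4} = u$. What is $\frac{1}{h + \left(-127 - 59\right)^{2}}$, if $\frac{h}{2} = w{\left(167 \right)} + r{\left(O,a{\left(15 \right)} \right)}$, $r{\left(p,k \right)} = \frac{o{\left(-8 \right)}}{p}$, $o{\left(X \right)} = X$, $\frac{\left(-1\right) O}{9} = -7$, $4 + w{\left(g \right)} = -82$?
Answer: $\frac{63}{2168696} \approx 2.905 \cdot 10^{-5}$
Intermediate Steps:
$w{\left(g \right)} = -86$ ($w{\left(g \right)} = -4 - 82 = -86$)
$P{\left(u \right)} = 4 u$
$a{\left(M \right)} = - \frac{2}{7} + \frac{4 M^{2}}{7}$ ($a{\left(M \right)} = - \frac{2}{7} + \frac{4 M M}{7} = - \frac{2}{7} + \frac{4 M^{2}}{7}$)
$O = 63$ ($O = \left(-9\right) \left(-7\right) = 63$)
$r{\left(p,k \right)} = - \frac{8}{p}$
$h = - \frac{10852}{63}$ ($h = 2 \left(-86 - \frac{8}{63}\right) = 2 \left(- \frac{5426}{63}\right) = - \frac{10852}{63} \approx -172.25$)
$\frac{1}{h + \left(-127 - 59\right)^{2}} = \frac{1}{- \frac{10852}{63} + \left(-127 - 59\right)^{2}} = \frac{1}{- \frac{10852}{63} + \left(-186\right)^{2}} = \frac{1}{- \frac{10852}{63} + 34596} = \frac{1}{\frac{2168696}{63}} = \frac{63}{2168696}$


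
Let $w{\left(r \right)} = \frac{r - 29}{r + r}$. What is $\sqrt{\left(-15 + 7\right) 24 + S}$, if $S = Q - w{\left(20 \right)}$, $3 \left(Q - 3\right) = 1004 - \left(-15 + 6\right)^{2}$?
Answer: $\frac{\sqrt{428010}}{60} \approx 10.904$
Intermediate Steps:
$w{\left(r \right)} = \frac{-29 + r}{2 r}$
$Q = \frac{932}{3}$ ($Q = 3 + \frac{1004 - \left(-15 + 6\right)^{2}}{3} = 3 + \frac{1004 - \left(-9\right)^{2}}{3} = 3 + \frac{1004 - 81}{3} = 3 + \frac{1}{3} \cdot 923 = 3 + \frac{923}{3} = \frac{932}{3} \approx 310.67$)
$S = \frac{37307}{120}$ ($S = \frac{932}{3} - \frac{-29 + 20}{2 \cdot 20} = \frac{932}{3} - \frac{1}{2} \cdot \frac{1}{20} \left(-9\right) = \frac{932}{3} - - \frac{9}{40} = \frac{932}{3} + \frac{9}{40} = \frac{37307}{120} \approx 310.89$)
$\sqrt{\left(-15 + 7\right) 24 + S} = \sqrt{\left(-15 + 7\right) 24 + \frac{37307}{120}} = \sqrt{\left(-8\right) 24 + \frac{37307}{120}} = \sqrt{-192 + \frac{37307}{120}} = \sqrt{\frac{14267}{120}} = \frac{\sqrt{428010}}{60}$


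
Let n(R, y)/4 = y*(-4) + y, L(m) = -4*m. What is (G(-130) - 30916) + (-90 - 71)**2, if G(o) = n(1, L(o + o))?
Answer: -17475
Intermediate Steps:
n(R, y) = -12*y (n(R, y) = 4*(y*(-4) + y) = 4*(-4*y + y) = 4*(-3*y) = -12*y)
G(o) = 96*o (G(o) = -(-48)*(o + o) = -(-48)*2*o = -(-96)*o = 96*o)
(G(-130) - 30916) + (-90 - 71)**2 = (96*(-130) - 30916) + (-90 - 71)**2 = (-12480 - 30916) + (-161)**2 = -43396 + 25921 = -17475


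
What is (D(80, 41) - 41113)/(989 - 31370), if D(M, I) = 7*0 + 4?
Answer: 13703/10127 ≈ 1.3531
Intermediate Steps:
D(M, I) = 4 (D(M, I) = 0 + 4 = 4)
(D(80, 41) - 41113)/(989 - 31370) = (4 - 41113)/(989 - 31370) = -41109/(-30381) = -41109*(-1/30381) = 13703/10127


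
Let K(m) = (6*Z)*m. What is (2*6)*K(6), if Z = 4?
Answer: 1728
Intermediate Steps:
K(m) = 24*m (K(m) = (6*4)*m = 24*m)
(2*6)*K(6) = (2*6)*(24*6) = 12*144 = 1728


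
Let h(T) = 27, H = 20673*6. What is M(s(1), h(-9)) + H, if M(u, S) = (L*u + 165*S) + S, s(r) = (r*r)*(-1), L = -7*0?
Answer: 128520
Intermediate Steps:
H = 124038
L = 0
s(r) = -r**2 (s(r) = r**2*(-1) = -r**2)
M(u, S) = 166*S (M(u, S) = (0*u + 165*S) + S = (0 + 165*S) + S = 165*S + S = 166*S)
M(s(1), h(-9)) + H = 166*27 + 124038 = 4482 + 124038 = 128520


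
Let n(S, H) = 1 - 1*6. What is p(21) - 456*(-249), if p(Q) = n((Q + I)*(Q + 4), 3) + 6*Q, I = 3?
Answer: 113665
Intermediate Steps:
n(S, H) = -5 (n(S, H) = 1 - 6 = -5)
p(Q) = -5 + 6*Q
p(21) - 456*(-249) = (-5 + 6*21) - 456*(-249) = (-5 + 126) + 113544 = 121 + 113544 = 113665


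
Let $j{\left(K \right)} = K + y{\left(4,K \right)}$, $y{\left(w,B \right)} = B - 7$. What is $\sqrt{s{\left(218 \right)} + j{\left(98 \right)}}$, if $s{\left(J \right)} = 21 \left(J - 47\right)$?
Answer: $6 \sqrt{105} \approx 61.482$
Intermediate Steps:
$y{\left(w,B \right)} = -7 + B$ ($y{\left(w,B \right)} = B - 7 = -7 + B$)
$s{\left(J \right)} = -987 + 21 J$ ($s{\left(J \right)} = 21 \left(-47 + J\right) = -987 + 21 J$)
$j{\left(K \right)} = -7 + 2 K$ ($j{\left(K \right)} = K + \left(-7 + K\right) = -7 + 2 K$)
$\sqrt{s{\left(218 \right)} + j{\left(98 \right)}} = \sqrt{\left(-987 + 21 \cdot 218\right) + \left(-7 + 2 \cdot 98\right)} = \sqrt{\left(-987 + 4578\right) + \left(-7 + 196\right)} = \sqrt{3591 + 189} = \sqrt{3780} = 6 \sqrt{105}$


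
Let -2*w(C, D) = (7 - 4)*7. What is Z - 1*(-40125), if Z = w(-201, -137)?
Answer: 80229/2 ≈ 40115.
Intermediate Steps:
w(C, D) = -21/2 (w(C, D) = -(7 - 4)*7/2 = -3*7/2 = -½*21 = -21/2)
Z = -21/2 ≈ -10.500
Z - 1*(-40125) = -21/2 - 1*(-40125) = -21/2 + 40125 = 80229/2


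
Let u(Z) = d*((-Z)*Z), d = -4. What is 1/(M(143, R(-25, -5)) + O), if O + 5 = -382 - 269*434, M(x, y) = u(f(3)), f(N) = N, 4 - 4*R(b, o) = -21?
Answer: -1/117097 ≈ -8.5399e-6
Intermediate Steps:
R(b, o) = 25/4 (R(b, o) = 1 - ¼*(-21) = 1 + 21/4 = 25/4)
u(Z) = 4*Z² (u(Z) = -4*(-Z)*Z = -(-4)*Z² = 4*Z²)
M(x, y) = 36 (M(x, y) = 4*3² = 4*9 = 36)
O = -117133 (O = -5 + (-382 - 269*434) = -5 + (-382 - 116746) = -5 - 117128 = -117133)
1/(M(143, R(-25, -5)) + O) = 1/(36 - 117133) = 1/(-117097) = -1/117097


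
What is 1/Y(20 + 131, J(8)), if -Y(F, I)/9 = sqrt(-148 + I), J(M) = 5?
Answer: I*sqrt(143)/1287 ≈ 0.0092916*I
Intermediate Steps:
Y(F, I) = -9*sqrt(-148 + I)
1/Y(20 + 131, J(8)) = 1/(-9*sqrt(-148 + 5)) = 1/(-9*I*sqrt(143)) = I*sqrt(143)/1287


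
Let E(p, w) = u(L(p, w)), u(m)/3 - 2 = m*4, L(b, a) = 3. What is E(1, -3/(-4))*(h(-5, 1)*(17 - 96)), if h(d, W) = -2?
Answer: 6636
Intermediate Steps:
u(m) = 6 + 12*m (u(m) = 6 + 3*(m*4) = 6 + 3*(4*m) = 6 + 12*m)
E(p, w) = 42 (E(p, w) = 6 + 12*3 = 6 + 36 = 42)
E(1, -3/(-4))*(h(-5, 1)*(17 - 96)) = 42*(-2*(17 - 96)) = 42*(-2*(-79)) = 42*158 = 6636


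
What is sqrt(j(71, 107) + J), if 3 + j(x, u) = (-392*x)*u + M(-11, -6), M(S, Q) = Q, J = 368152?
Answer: I*sqrt(2609881) ≈ 1615.5*I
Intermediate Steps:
j(x, u) = -9 - 392*u*x (j(x, u) = -3 + ((-392*x)*u - 6) = -3 + (-392*u*x - 6) = -3 + (-6 - 392*u*x) = -9 - 392*u*x)
sqrt(j(71, 107) + J) = sqrt((-9 - 392*107*71) + 368152) = sqrt((-9 - 2978024) + 368152) = sqrt(-2978033 + 368152) = sqrt(-2609881) = I*sqrt(2609881)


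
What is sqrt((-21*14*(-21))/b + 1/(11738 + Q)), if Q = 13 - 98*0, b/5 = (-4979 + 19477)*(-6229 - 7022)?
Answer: sqrt(5682284399456480310)/268752361845 ≈ 0.0088697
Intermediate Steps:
b = -960564990 (b = 5*((-4979 + 19477)*(-6229 - 7022)) = 5*(14498*(-13251)) = 5*(-192112998) = -960564990)
Q = 13 (Q = 13 + 0 = 13)
sqrt((-21*14*(-21))/b + 1/(11738 + Q)) = sqrt((-21*14*(-21))/(-960564990) + 1/(11738 + 13)) = sqrt(-294*(-21)*(-1/960564990) + 1/11751) = sqrt(6174*(-1/960564990) + 1/11751) = sqrt(-147/22870595 + 1/11751) = sqrt(21143198/268752361845) = sqrt(5682284399456480310)/268752361845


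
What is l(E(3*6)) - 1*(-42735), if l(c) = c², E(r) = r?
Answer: 43059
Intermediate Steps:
l(E(3*6)) - 1*(-42735) = (3*6)² - 1*(-42735) = 18² + 42735 = 324 + 42735 = 43059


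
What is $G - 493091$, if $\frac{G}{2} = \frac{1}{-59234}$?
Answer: $- \frac{14603876148}{29617} \approx -4.9309 \cdot 10^{5}$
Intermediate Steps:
$G = - \frac{1}{29617}$ ($G = \frac{2}{-59234} = 2 \left(- \frac{1}{59234}\right) = - \frac{1}{29617} \approx -3.3764 \cdot 10^{-5}$)
$G - 493091 = - \frac{1}{29617} - 493091 = - \frac{14603876148}{29617}$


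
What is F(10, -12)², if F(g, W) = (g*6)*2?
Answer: 14400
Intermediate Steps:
F(g, W) = 12*g (F(g, W) = (6*g)*2 = 12*g)
F(10, -12)² = (12*10)² = 120² = 14400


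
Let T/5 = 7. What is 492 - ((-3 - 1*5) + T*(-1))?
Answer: 535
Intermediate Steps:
T = 35 (T = 5*7 = 35)
492 - ((-3 - 1*5) + T*(-1)) = 492 - ((-3 - 1*5) + 35*(-1)) = 492 - ((-3 - 5) - 35) = 492 - (-8 - 35) = 492 - 1*(-43) = 492 + 43 = 535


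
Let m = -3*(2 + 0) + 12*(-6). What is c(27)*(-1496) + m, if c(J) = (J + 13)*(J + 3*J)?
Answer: -6462798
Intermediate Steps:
m = -78 (m = -3*2 - 72 = -6 - 72 = -78)
c(J) = 4*J*(13 + J) (c(J) = (13 + J)*(4*J) = 4*J*(13 + J))
c(27)*(-1496) + m = (4*27*(13 + 27))*(-1496) - 78 = (4*27*40)*(-1496) - 78 = 4320*(-1496) - 78 = -6462720 - 78 = -6462798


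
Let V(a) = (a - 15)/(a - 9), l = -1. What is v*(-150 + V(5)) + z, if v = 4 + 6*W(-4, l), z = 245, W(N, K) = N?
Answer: 3195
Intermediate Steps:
V(a) = (-15 + a)/(-9 + a)
v = -20 (v = 4 + 6*(-4) = 4 - 24 = -20)
v*(-150 + V(5)) + z = -20*(-150 + (-15 + 5)/(-9 + 5)) + 245 = -20*(-150 - 10/(-4)) + 245 = -20*(-150 - ¼*(-10)) + 245 = -20*(-150 + 5/2) + 245 = -20*(-295/2) + 245 = 2950 + 245 = 3195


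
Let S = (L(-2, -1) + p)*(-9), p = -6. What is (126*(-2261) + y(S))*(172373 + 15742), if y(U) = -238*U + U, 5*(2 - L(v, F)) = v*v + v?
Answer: -55356826788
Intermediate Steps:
L(v, F) = 2 - v/5 - v²/5 (L(v, F) = 2 - (v*v + v)/5 = 2 - (v² + v)/5 = 2 - (v + v²)/5 = 2 + (-v/5 - v²/5) = 2 - v/5 - v²/5)
S = 198/5 (S = ((2 - ⅕*(-2) - ⅕*(-2)²) - 6)*(-9) = ((2 + ⅖ - ⅕*4) - 6)*(-9) = ((2 + ⅖ - ⅘) - 6)*(-9) = (8/5 - 6)*(-9) = -22/5*(-9) = 198/5 ≈ 39.600)
y(U) = -237*U
(126*(-2261) + y(S))*(172373 + 15742) = (126*(-2261) - 237*198/5)*(172373 + 15742) = (-284886 - 46926/5)*188115 = -1471356/5*188115 = -55356826788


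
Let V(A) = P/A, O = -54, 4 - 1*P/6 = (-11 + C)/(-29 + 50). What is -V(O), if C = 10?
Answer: 85/189 ≈ 0.44974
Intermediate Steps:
P = 170/7 (P = 24 - 6*(-11 + 10)/(-29 + 50) = 24 - (-6)/21 = 24 - 6*(-1/21) = 24 + 2/7 = 170/7 ≈ 24.286)
V(A) = 170/(7*A)
-V(O) = -170/(7*(-54)) = -170*(-1)/(7*54) = -1*(-85/189) = 85/189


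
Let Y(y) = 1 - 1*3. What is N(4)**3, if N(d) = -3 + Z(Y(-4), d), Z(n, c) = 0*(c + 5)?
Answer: -27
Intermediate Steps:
Y(y) = -2 (Y(y) = 1 - 3 = -2)
Z(n, c) = 0 (Z(n, c) = 0*(5 + c) = 0)
N(d) = -3 (N(d) = -3 + 0 = -3)
N(4)**3 = (-3)**3 = -27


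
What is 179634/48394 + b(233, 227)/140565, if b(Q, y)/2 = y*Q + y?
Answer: 5065239699/1133750435 ≈ 4.4677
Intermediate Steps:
b(Q, y) = 2*y + 2*Q*y (b(Q, y) = 2*(y*Q + y) = 2*(Q*y + y) = 2*(y + Q*y) = 2*y + 2*Q*y)
179634/48394 + b(233, 227)/140565 = 179634/48394 + (2*227*(1 + 233))/140565 = 179634*(1/48394) + (2*227*234)*(1/140565) = 89817/24197 + 106236*(1/140565) = 89817/24197 + 35412/46855 = 5065239699/1133750435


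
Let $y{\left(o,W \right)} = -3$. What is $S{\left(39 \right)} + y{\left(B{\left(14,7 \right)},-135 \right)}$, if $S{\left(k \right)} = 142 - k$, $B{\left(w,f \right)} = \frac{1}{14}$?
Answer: $100$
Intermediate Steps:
$B{\left(w,f \right)} = \frac{1}{14}$
$S{\left(39 \right)} + y{\left(B{\left(14,7 \right)},-135 \right)} = \left(142 - 39\right) - 3 = 103 - 3 = 100$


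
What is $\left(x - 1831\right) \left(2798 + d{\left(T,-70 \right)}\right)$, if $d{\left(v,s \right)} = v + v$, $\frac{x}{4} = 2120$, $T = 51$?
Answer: $19282100$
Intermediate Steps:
$x = 8480$ ($x = 4 \cdot 2120 = 8480$)
$d{\left(v,s \right)} = 2 v$
$\left(x - 1831\right) \left(2798 + d{\left(T,-70 \right)}\right) = \left(8480 - 1831\right) \left(2798 + 2 \cdot 51\right) = 6649 \left(2798 + 102\right) = 6649 \cdot 2900 = 19282100$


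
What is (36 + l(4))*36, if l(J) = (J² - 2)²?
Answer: 8352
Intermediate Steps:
l(J) = (-2 + J²)²
(36 + l(4))*36 = (36 + (-2 + 4²)²)*36 = (36 + (-2 + 16)²)*36 = (36 + 14²)*36 = (36 + 196)*36 = 232*36 = 8352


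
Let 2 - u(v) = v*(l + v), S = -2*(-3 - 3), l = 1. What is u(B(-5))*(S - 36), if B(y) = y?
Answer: 432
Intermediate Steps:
S = 12 (S = -2*(-6) = 12)
u(v) = 2 - v*(1 + v)
u(B(-5))*(S - 36) = (2 - 1*(-5) - 1*(-5)**2)*(12 - 36) = (2 + 5 - 1*25)*(-24) = (2 + 5 - 25)*(-24) = -18*(-24) = 432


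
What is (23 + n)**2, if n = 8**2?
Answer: 7569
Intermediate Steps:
n = 64
(23 + n)**2 = (23 + 64)**2 = 87**2 = 7569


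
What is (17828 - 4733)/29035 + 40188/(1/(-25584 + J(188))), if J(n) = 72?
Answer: -5953779215973/5807 ≈ -1.0253e+9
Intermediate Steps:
(17828 - 4733)/29035 + 40188/(1/(-25584 + J(188))) = (17828 - 4733)/29035 + 40188/(1/(-25584 + 72)) = 13095*(1/29035) + 40188/(1/(-25512)) = 2619/5807 + 40188/(-1/25512) = 2619/5807 + 40188*(-25512) = 2619/5807 - 1025276256 = -5953779215973/5807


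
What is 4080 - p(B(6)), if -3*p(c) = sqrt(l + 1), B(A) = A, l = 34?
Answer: 4080 + sqrt(35)/3 ≈ 4082.0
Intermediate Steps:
p(c) = -sqrt(35)/3 (p(c) = -sqrt(34 + 1)/3 = -sqrt(35)/3)
4080 - p(B(6)) = 4080 - (-1)*sqrt(35)/3 = 4080 + sqrt(35)/3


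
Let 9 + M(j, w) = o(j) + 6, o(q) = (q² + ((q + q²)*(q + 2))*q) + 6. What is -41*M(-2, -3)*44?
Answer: -12628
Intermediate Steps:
o(q) = 6 + q² + q*(2 + q)*(q + q²) (o(q) = (q² + ((q + q²)*(2 + q))*q) + 6 = (q² + ((2 + q)*(q + q²))*q) + 6 = (q² + q*(2 + q)*(q + q²)) + 6 = 6 + q² + q*(2 + q)*(q + q²))
M(j, w) = 3 + j⁴ + 3*j² + 3*j³ (M(j, w) = -9 + ((6 + j⁴ + 3*j² + 3*j³) + 6) = -9 + (12 + j⁴ + 3*j² + 3*j³) = 3 + j⁴ + 3*j² + 3*j³)
-41*M(-2, -3)*44 = -41*(3 + (-2)⁴ + 3*(-2)² + 3*(-2)³)*44 = -41*(3 + 16 + 3*4 + 3*(-8))*44 = -41*(3 + 16 + 12 - 24)*44 = -41*7*44 = -287*44 = -12628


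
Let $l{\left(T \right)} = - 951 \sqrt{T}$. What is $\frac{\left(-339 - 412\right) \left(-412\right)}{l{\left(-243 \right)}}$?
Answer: $\frac{309412 i \sqrt{3}}{25677} \approx 20.871 i$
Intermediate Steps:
$\frac{\left(-339 - 412\right) \left(-412\right)}{l{\left(-243 \right)}} = \frac{\left(-339 - 412\right) \left(-412\right)}{\left(-951\right) \sqrt{-243}} = \frac{\left(-751\right) \left(-412\right)}{\left(-951\right) 9 i \sqrt{3}} = \frac{309412}{\left(-8559\right) i \sqrt{3}} = 309412 \frac{i \sqrt{3}}{25677} = \frac{309412 i \sqrt{3}}{25677}$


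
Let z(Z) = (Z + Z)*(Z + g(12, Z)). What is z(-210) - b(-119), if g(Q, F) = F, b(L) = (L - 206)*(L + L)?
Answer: 99050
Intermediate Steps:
b(L) = 2*L*(-206 + L) (b(L) = (-206 + L)*(2*L) = 2*L*(-206 + L))
z(Z) = 4*Z² (z(Z) = (Z + Z)*(Z + Z) = (2*Z)*(2*Z) = 4*Z²)
z(-210) - b(-119) = 4*(-210)² - 2*(-119)*(-206 - 119) = 4*44100 - 2*(-119)*(-325) = 176400 - 1*77350 = 176400 - 77350 = 99050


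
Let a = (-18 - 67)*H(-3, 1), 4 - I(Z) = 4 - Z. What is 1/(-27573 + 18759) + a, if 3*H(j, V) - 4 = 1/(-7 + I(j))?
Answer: -486974/4407 ≈ -110.50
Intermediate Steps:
I(Z) = Z (I(Z) = 4 - (4 - Z) = 4 + (-4 + Z) = Z)
H(j, V) = 4/3 + 1/(3*(-7 + j))
a = -221/2 (a = (-18 - 67)*((-27 + 4*(-3))/(3*(-7 - 3))) = -85*(-27 - 12)/(3*(-10)) = -85*(-1)*(-39)/(3*10) = -85*13/10 = -221/2 ≈ -110.50)
1/(-27573 + 18759) + a = 1/(-27573 + 18759) - 221/2 = 1/(-8814) - 221/2 = -1/8814 - 221/2 = -486974/4407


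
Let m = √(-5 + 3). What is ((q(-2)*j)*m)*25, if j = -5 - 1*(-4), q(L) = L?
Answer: 50*I*√2 ≈ 70.711*I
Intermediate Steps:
m = I*√2 (m = √(-2) = I*√2 ≈ 1.4142*I)
j = -1 (j = -5 + 4 = -1)
((q(-2)*j)*m)*25 = ((-2*(-1))*(I*√2))*25 = (2*(I*√2))*25 = (2*I*√2)*25 = 50*I*√2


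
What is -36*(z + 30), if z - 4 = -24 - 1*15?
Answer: 180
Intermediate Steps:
z = -35 (z = 4 + (-24 - 1*15) = 4 + (-24 - 15) = 4 - 39 = -35)
-36*(z + 30) = -36*(-35 + 30) = -36*(-5) = 180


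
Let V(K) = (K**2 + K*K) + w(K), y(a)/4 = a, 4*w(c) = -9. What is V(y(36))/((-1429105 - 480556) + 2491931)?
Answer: 55293/776360 ≈ 0.071221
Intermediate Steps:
w(c) = -9/4 (w(c) = (1/4)*(-9) = -9/4)
y(a) = 4*a
V(K) = -9/4 + 2*K**2 (V(K) = (K**2 + K*K) - 9/4 = (K**2 + K**2) - 9/4 = 2*K**2 - 9/4 = -9/4 + 2*K**2)
V(y(36))/((-1429105 - 480556) + 2491931) = (-9/4 + 2*(4*36)**2)/((-1429105 - 480556) + 2491931) = (-9/4 + 2*144**2)/(-1909661 + 2491931) = (-9/4 + 2*20736)/582270 = (-9/4 + 41472)*(1/582270) = (165879/4)*(1/582270) = 55293/776360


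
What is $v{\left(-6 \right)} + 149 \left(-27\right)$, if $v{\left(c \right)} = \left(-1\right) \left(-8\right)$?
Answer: $-4015$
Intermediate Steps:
$v{\left(c \right)} = 8$
$v{\left(-6 \right)} + 149 \left(-27\right) = 8 + 149 \left(-27\right) = 8 - 4023 = -4015$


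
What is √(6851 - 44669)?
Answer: 3*I*√4202 ≈ 194.47*I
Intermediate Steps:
√(6851 - 44669) = √(-37818) = 3*I*√4202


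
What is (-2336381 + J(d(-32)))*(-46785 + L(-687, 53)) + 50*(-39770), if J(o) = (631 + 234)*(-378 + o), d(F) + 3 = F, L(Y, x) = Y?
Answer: 127869824972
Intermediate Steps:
d(F) = -3 + F
J(o) = -326970 + 865*o (J(o) = 865*(-378 + o) = -326970 + 865*o)
(-2336381 + J(d(-32)))*(-46785 + L(-687, 53)) + 50*(-39770) = (-2336381 + (-326970 + 865*(-3 - 32)))*(-46785 - 687) + 50*(-39770) = (-2336381 + (-326970 + 865*(-35)))*(-47472) - 1988500 = (-2336381 + (-326970 - 30275))*(-47472) - 1988500 = (-2336381 - 357245)*(-47472) - 1988500 = -2693626*(-47472) - 1988500 = 127871813472 - 1988500 = 127869824972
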